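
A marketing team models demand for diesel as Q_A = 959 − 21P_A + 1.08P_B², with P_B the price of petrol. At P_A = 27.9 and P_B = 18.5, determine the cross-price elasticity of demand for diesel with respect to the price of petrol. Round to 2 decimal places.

1.00

At P_A = 27.9 and P_B = 18.5: Q_A = 742.73.
∂Q_A/∂P_B = 2.16P_B = 2.16(18.5) = 39.9600.
ε = (∂Q_A/∂P_B)(P_B/Q_A) = 39.9600 × (18.5/742.73) ≈ 1.00.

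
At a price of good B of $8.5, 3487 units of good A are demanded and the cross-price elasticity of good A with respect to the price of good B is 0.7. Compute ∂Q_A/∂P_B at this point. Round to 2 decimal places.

ε = (∂Q_A/∂P_B)·(P_B/Q_A) ⇒ ∂Q_A/∂P_B = ε·Q_A/P_B = 0.7 × 3487/8.5 ≈ 287.16.

287.16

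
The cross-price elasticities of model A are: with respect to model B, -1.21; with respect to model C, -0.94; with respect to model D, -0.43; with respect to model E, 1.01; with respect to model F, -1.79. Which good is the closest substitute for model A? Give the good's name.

model E

Substitutes have ε > 0. Among the positive values, 1.01 (model E) is largest.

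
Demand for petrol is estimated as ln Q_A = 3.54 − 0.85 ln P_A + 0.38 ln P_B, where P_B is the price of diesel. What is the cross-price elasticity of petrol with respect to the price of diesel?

In a log-linear (constant-elasticity) demand function, the coefficient on ln P_B is the cross-price elasticity.
ε = 0.38. Positive, so petrol and diesel are substitutes.

0.38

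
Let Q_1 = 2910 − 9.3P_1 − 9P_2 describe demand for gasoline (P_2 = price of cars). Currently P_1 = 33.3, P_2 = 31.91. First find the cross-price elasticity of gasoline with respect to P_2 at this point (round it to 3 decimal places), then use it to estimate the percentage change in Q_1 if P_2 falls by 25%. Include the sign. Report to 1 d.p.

3.1%

At P_1 = 33.3, P_2 = 31.91: Q_1 = 2313.12.
∂Q_1/∂P_2 = -9.
ε = (∂Q_1/∂P_2)(P_2/Q_1) = -9.0000 × 31.91/2313.12 ≈ -0.124.
%ΔQ_1 ≈ ε × %ΔP_2 = -0.124 × (-25%) = 3.1%.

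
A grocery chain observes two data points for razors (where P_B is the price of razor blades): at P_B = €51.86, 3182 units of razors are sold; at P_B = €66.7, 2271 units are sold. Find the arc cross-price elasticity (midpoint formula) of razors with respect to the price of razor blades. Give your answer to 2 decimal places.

ΔQ_A = 2271 − 3182 = -911; ΔP_B = 66.7 − 51.86 = 14.84.
Midpoints: Q̄_A = 2726.5, P̄_B = 59.28.
ε = (ΔQ_A/Q̄_A)/(ΔP_B/P̄_B) = (-911/2726.5)/(14.84/59.28) ≈ -1.33.
ε < 0: razors and razor blades are complements.

-1.33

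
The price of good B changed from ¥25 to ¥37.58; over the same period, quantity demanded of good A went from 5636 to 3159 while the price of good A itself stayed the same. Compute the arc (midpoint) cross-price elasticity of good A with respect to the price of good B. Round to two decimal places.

ΔQ_A = 3159 − 5636 = -2477; ΔP_B = 37.58 − 25 = 12.58.
Midpoints: Q̄_A = 4397.5, P̄_B = 31.29.
ε = (ΔQ_A/Q̄_A)/(ΔP_B/P̄_B) = (-2477/4397.5)/(12.58/31.29) ≈ -1.40.

-1.40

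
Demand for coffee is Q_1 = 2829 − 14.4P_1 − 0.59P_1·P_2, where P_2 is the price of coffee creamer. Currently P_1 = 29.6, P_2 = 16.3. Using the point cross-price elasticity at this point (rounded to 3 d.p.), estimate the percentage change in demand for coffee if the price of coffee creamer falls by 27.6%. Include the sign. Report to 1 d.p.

At P_1 = 29.6, P_2 = 16.3: Q_1 = 2118.097.
∂Q_1/∂P_2 = -0.59P_1 = -17.4640.
ε = (∂Q_1/∂P_2)(P_2/Q_1) = -17.4640 × 16.3/2118.097 ≈ -0.134.
%ΔQ_1 ≈ ε × %ΔP_2 = -0.134 × (-27.6%) = 3.7%.

3.7%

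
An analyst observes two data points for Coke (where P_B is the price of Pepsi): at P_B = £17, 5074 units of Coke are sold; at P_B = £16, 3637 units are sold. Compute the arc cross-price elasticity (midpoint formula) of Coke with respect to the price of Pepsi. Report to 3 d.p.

5.444

ΔQ_A = 3637 − 5074 = -1437; ΔP_B = 16 − 17 = -1.
Midpoints: Q̄_A = 4355.5, P̄_B = 16.50.
ε = (ΔQ_A/Q̄_A)/(ΔP_B/P̄_B) = (-1437/4355.5)/(-1/16.50) ≈ 5.444.
ε > 0: Coke and Pepsi are substitutes.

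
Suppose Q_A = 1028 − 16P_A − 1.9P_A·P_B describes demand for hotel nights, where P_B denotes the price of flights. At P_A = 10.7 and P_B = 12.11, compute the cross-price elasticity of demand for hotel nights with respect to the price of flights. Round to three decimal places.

-0.403

At P_A = 10.7 and P_B = 12.11: Q_A = 610.604.
∂Q_A/∂P_B = -1.9P_A = -1.9(10.7) = -20.3300.
ε = (∂Q_A/∂P_B)(P_B/Q_A) = -20.3300 × (12.11/610.604) ≈ -0.403.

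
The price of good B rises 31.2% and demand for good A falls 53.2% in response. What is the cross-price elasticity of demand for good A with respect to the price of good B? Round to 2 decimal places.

ε = (%ΔQ of good A) / (%ΔP of good B) = (-53.2%) / (31.2%) ≈ -1.71.

-1.71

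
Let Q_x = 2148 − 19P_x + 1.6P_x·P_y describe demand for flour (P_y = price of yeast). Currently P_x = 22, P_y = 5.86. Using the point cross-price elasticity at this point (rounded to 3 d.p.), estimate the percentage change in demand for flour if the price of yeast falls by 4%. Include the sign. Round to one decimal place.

At P_x = 22, P_y = 5.86: Q_x = 1936.272.
∂Q_x/∂P_y = 1.6P_x = 35.2000.
ε = (∂Q_x/∂P_y)(P_y/Q_x) = 35.2000 × 5.86/1936.272 ≈ 0.107.
%ΔQ_x ≈ ε × %ΔP_y = 0.107 × (-4%) = -0.4%.

-0.4%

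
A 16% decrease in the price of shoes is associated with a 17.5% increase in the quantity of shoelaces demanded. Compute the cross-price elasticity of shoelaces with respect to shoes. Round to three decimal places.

-1.094

ε = (%ΔQ of shoelaces) / (%ΔP of shoes) = (17.5%) / (-16%) ≈ -1.094.
Negative cross-price elasticity: complements.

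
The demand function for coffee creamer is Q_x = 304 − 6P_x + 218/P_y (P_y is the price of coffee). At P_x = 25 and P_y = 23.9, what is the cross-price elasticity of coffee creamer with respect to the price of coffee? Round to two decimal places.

At P_x = 25 and P_y = 23.9: Q_x = 163.121.
∂Q_x/∂P_y = −218/P_y² = -0.3816.
ε = (∂Q_x/∂P_y)(P_y/Q_x) = -0.3816 × (23.9/163.121) ≈ -0.06.
ε < 0: complements.

-0.06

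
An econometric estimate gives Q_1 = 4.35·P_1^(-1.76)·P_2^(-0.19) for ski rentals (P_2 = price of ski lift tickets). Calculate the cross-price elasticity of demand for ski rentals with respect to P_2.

In a log-linear (constant-elasticity) demand function, the coefficient on the exponent of P_2 is the cross-price elasticity.
ε = -0.19. Negative, so ski rentals and ski lift tickets are complements.

-0.19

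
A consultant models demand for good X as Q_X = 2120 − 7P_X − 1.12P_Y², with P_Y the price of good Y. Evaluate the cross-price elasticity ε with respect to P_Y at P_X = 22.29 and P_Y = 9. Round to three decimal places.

-0.097

At P_X = 22.29 and P_Y = 9: Q_X = 1873.25.
∂Q_X/∂P_Y = -2.24P_Y = -2.24(9) = -20.1600.
ε = (∂Q_X/∂P_Y)(P_Y/Q_X) = -20.1600 × (9/1873.25) ≈ -0.097.
ε < 0: complements.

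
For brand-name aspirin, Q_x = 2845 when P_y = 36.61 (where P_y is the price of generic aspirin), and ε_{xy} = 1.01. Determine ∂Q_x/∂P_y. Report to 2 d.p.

78.49

ε = (∂Q_x/∂P_y)·(P_y/Q_x) ⇒ ∂Q_x/∂P_y = ε·Q_x/P_y = 1.01 × 2845/36.61 ≈ 78.49.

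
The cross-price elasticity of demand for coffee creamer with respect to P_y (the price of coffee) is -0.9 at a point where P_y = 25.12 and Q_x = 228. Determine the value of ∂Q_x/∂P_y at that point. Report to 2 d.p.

ε = (∂Q_x/∂P_y)·(P_y/Q_x) ⇒ ∂Q_x/∂P_y = ε·Q_x/P_y = -0.9 × 228/25.12 ≈ -8.17.

-8.17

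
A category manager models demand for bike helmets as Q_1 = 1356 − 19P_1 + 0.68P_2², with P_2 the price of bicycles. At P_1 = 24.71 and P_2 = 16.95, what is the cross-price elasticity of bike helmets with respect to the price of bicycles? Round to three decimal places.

At P_1 = 24.71 and P_2 = 16.95: Q_1 = 1081.876.
∂Q_1/∂P_2 = 1.36P_2 = 1.36(16.95) = 23.0520.
ε = (∂Q_1/∂P_2)(P_2/Q_1) = 23.0520 × (16.95/1081.876) ≈ 0.361.
ε > 0: substitutes.

0.361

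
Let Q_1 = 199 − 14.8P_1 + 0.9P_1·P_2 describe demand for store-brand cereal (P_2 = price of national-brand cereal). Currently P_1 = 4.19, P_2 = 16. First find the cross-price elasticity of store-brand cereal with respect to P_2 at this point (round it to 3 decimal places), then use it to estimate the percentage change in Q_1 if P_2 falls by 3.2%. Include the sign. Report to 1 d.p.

At P_1 = 4.19, P_2 = 16: Q_1 = 197.324.
∂Q_1/∂P_2 = 0.9P_1 = 3.7710.
ε = (∂Q_1/∂P_2)(P_2/Q_1) = 3.7710 × 16/197.324 ≈ 0.306.
%ΔQ_1 ≈ ε × %ΔP_2 = 0.306 × (-3.2%) = -1.0%.

-1.0%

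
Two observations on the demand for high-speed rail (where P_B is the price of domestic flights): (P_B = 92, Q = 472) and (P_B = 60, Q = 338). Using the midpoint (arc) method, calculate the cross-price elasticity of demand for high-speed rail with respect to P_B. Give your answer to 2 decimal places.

0.79

ΔQ_A = 338 − 472 = -134; ΔP_B = 60 − 92 = -32.
Midpoints: Q̄_A = 405.0, P̄_B = 76.00.
ε = (ΔQ_A/Q̄_A)/(ΔP_B/P̄_B) = (-134/405.0)/(-32/76.00) ≈ 0.79.
ε > 0: high-speed rail and domestic flights are substitutes.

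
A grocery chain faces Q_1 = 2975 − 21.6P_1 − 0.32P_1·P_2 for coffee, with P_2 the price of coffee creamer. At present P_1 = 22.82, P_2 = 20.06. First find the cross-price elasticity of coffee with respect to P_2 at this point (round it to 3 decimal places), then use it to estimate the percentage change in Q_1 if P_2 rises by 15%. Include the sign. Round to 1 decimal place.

At P_1 = 22.82, P_2 = 20.06: Q_1 = 2335.602.
∂Q_1/∂P_2 = -0.32P_1 = -7.3024.
ε = (∂Q_1/∂P_2)(P_2/Q_1) = -7.3024 × 20.06/2335.602 ≈ -0.063.
%ΔQ_1 ≈ ε × %ΔP_2 = -0.063 × (15%) = -0.9%.

-0.9%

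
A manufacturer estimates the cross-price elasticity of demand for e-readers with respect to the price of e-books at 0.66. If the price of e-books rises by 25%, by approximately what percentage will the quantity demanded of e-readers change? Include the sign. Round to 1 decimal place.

%ΔQ ≈ ε × %ΔP of e-books = 0.66 × (25%) = 16.5%.

16.5%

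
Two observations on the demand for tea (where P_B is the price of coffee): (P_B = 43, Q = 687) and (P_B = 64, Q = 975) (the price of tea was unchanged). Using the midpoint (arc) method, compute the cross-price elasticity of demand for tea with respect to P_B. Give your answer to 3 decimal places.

ΔQ_A = 975 − 687 = 288; ΔP_B = 64 − 43 = 21.
Midpoints: Q̄_A = 831.0, P̄_B = 53.50.
ε = (ΔQ_A/Q̄_A)/(ΔP_B/P̄_B) = (288/831.0)/(21/53.50) ≈ 0.883.

0.883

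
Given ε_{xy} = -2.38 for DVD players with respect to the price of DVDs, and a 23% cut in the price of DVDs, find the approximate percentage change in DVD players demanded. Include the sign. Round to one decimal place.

54.7%

%ΔQ ≈ ε × %ΔP of DVDs = -2.38 × (-23%) = 54.7%.
Demand for DVD players rises by about 54.7%.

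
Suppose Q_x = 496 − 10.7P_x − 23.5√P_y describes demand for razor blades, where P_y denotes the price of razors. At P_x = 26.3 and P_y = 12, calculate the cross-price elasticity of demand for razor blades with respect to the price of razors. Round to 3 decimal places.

At P_x = 26.3 and P_y = 12: Q_x = 133.184.
∂Q_x/∂P_y = -23.5/(2√P_y) = -23.5/(2√12) = -3.3919.
ε = (∂Q_x/∂P_y)(P_y/Q_x) = -3.3919 × (12/133.184) ≈ -0.306.
ε < 0: complements.

-0.306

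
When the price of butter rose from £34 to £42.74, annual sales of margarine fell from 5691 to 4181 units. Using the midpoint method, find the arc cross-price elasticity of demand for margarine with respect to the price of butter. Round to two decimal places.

-1.34

ΔQ_A = 4181 − 5691 = -1510; ΔP_B = 42.74 − 34 = 8.74.
Midpoints: Q̄_A = 4936.0, P̄_B = 38.37.
ε = (ΔQ_A/Q̄_A)/(ΔP_B/P̄_B) = (-1510/4936.0)/(8.74/38.37) ≈ -1.34.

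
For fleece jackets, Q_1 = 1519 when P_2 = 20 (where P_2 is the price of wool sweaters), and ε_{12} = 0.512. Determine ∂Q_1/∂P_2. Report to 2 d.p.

ε = (∂Q_1/∂P_2)·(P_2/Q_1) ⇒ ∂Q_1/∂P_2 = ε·Q_1/P_2 = 0.512 × 1519/20 ≈ 38.89.

38.89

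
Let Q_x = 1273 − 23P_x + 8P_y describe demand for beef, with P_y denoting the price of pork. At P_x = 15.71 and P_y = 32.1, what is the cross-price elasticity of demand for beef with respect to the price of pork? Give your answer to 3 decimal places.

At P_x = 15.71 and P_y = 32.1: Q_x = 1168.47.
∂Q_x/∂P_y = 8.
ε = (∂Q_x/∂P_y)(P_y/Q_x) = 8 × (32.1/1168.47) ≈ 0.220.
Since ε > 0, beef and pork are substitutes.

0.220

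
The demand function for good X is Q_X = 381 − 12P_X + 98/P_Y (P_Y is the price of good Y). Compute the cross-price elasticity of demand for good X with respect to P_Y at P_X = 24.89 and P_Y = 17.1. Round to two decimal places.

At P_X = 24.89 and P_Y = 17.1: Q_X = 88.051.
∂Q_X/∂P_Y = −98/P_Y² = -0.3351.
ε = (∂Q_X/∂P_Y)(P_Y/Q_X) = -0.3351 × (17.1/88.051) ≈ -0.07.

-0.07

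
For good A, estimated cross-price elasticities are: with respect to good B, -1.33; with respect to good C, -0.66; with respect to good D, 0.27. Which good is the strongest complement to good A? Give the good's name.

Complements have ε < 0. The most negative value is -1.33 (good B).

good B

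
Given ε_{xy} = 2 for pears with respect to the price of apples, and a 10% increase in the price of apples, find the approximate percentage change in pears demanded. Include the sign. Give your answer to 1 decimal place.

%ΔQ ≈ ε × %ΔP of apples = 2 × (10%) = 20.0%.

20.0%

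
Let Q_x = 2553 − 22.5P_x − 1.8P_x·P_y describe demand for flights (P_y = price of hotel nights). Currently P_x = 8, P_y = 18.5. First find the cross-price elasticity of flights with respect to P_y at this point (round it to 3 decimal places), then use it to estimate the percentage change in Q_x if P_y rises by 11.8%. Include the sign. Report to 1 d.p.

-1.5%

At P_x = 8, P_y = 18.5: Q_x = 2106.6.
∂Q_x/∂P_y = -1.8P_x = -14.4000.
ε = (∂Q_x/∂P_y)(P_y/Q_x) = -14.4000 × 18.5/2106.6 ≈ -0.126.
%ΔQ_x ≈ ε × %ΔP_y = -0.126 × (11.8%) = -1.5%.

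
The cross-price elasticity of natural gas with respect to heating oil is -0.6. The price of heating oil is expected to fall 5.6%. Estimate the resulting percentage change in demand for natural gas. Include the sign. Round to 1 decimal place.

3.4%

%ΔQ ≈ ε × %ΔP of heating oil = -0.6 × (-5.6%) = 3.4%.
Demand for natural gas rises by about 3.4%.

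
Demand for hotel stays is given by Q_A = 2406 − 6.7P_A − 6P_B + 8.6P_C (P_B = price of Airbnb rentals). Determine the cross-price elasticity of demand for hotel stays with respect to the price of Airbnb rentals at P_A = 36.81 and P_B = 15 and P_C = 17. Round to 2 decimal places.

-0.04

At P_A = 36.81 and P_B = 15 and P_C = 17: Q_A = 2215.573.
∂Q_A/∂P_B = -6.
ε = (∂Q_A/∂P_B)(P_B/Q_A) = -6 × (15/2215.573) ≈ -0.04.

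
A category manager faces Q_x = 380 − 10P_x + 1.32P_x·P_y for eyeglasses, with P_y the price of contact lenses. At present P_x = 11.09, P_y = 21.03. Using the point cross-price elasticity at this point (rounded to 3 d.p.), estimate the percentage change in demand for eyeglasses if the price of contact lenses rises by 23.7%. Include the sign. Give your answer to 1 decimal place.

12.7%

At P_x = 11.09, P_y = 21.03: Q_x = 576.954.
∂Q_x/∂P_y = 1.32P_x = 14.6388.
ε = (∂Q_x/∂P_y)(P_y/Q_x) = 14.6388 × 21.03/576.954 ≈ 0.534.
%ΔQ_x ≈ ε × %ΔP_y = 0.534 × (23.7%) = 12.7%.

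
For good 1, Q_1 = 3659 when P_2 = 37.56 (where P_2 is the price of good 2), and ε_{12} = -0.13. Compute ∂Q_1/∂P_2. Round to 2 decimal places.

-12.66

ε = (∂Q_1/∂P_2)·(P_2/Q_1) ⇒ ∂Q_1/∂P_2 = ε·Q_1/P_2 = -0.13 × 3659/37.56 ≈ -12.66.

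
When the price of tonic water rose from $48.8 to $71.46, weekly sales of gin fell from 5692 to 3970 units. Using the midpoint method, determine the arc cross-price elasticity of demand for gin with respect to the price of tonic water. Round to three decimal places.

-0.946

ΔQ_A = 3970 − 5692 = -1722; ΔP_B = 71.46 − 48.8 = 22.66.
Midpoints: Q̄_A = 4831.0, P̄_B = 60.13.
ε = (ΔQ_A/Q̄_A)/(ΔP_B/P̄_B) = (-1722/4831.0)/(22.66/60.13) ≈ -0.946.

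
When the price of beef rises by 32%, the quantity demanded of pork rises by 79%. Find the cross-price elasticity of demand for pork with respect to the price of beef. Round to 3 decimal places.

ε = (%ΔQ of pork) / (%ΔP of beef) = (79%) / (32%) ≈ 2.469.

2.469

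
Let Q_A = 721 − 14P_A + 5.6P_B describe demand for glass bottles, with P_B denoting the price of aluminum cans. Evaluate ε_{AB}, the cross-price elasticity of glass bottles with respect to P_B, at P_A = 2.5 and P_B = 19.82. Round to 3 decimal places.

0.139

At P_A = 2.5 and P_B = 19.82: Q_A = 796.992.
∂Q_A/∂P_B = 5.6.
ε = (∂Q_A/∂P_B)(P_B/Q_A) = 5.6 × (19.82/796.992) ≈ 0.139.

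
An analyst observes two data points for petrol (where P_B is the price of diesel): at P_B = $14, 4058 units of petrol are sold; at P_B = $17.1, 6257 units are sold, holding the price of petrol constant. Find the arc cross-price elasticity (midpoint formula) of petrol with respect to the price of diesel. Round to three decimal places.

2.139

ΔQ_A = 6257 − 4058 = 2199; ΔP_B = 17.1 − 14 = 3.1.
Midpoints: Q̄_A = 5157.5, P̄_B = 15.55.
ε = (ΔQ_A/Q̄_A)/(ΔP_B/P̄_B) = (2199/5157.5)/(3.1/15.55) ≈ 2.139.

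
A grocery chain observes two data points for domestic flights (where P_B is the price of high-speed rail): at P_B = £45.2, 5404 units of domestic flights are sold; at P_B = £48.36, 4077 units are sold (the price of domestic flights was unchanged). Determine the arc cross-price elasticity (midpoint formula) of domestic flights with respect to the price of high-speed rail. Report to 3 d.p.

-4.144

ΔQ_A = 4077 − 5404 = -1327; ΔP_B = 48.36 − 45.2 = 3.16.
Midpoints: Q̄_A = 4740.5, P̄_B = 46.78.
ε = (ΔQ_A/Q̄_A)/(ΔP_B/P̄_B) = (-1327/4740.5)/(3.16/46.78) ≈ -4.144.
ε < 0: domestic flights and high-speed rail are complements.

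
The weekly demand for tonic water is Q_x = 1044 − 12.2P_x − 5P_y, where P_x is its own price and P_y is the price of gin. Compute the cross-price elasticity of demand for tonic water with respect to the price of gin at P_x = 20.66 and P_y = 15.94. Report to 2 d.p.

-0.11

At P_x = 20.66 and P_y = 15.94: Q_x = 712.248.
∂Q_x/∂P_y = -5.
ε = (∂Q_x/∂P_y)(P_y/Q_x) = -5 × (15.94/712.248) ≈ -0.11.
Since ε < 0, tonic water and gin are complements.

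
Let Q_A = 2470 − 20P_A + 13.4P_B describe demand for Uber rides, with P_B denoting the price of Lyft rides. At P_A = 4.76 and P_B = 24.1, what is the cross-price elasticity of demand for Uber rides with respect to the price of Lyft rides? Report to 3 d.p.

0.120

At P_A = 4.76 and P_B = 24.1: Q_A = 2697.74.
∂Q_A/∂P_B = 13.4.
ε = (∂Q_A/∂P_B)(P_B/Q_A) = 13.4 × (24.1/2697.74) ≈ 0.120.
Since ε > 0, Uber rides and Lyft rides are substitutes.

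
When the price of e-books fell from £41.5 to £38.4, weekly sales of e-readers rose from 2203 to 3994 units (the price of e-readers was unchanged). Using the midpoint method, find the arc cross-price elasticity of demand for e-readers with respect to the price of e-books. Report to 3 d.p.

-7.449

ΔQ_A = 3994 − 2203 = 1791; ΔP_B = 38.4 − 41.5 = -3.1.
Midpoints: Q̄_A = 3098.5, P̄_B = 39.95.
ε = (ΔQ_A/Q̄_A)/(ΔP_B/P̄_B) = (1791/3098.5)/(-3.1/39.95) ≈ -7.449.
ε < 0: e-readers and e-books are complements.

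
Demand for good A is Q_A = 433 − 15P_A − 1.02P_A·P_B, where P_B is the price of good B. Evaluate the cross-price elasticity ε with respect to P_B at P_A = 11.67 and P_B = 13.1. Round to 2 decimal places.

-1.53

At P_A = 11.67 and P_B = 13.1: Q_A = 102.015.
∂Q_A/∂P_B = -1.02P_A = -1.02(11.67) = -11.9034.
ε = (∂Q_A/∂P_B)(P_B/Q_A) = -11.9034 × (13.1/102.015) ≈ -1.53.
ε < 0: complements.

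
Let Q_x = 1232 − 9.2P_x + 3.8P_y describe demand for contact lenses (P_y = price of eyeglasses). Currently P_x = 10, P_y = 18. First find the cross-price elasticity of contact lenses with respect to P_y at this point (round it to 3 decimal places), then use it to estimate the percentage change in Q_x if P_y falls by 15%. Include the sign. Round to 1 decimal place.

-0.9%

At P_x = 10, P_y = 18: Q_x = 1208.4.
∂Q_x/∂P_y = 3.8.
ε = (∂Q_x/∂P_y)(P_y/Q_x) = 3.8000 × 18/1208.4 ≈ 0.057.
%ΔQ_x ≈ ε × %ΔP_y = 0.057 × (-15%) = -0.9%.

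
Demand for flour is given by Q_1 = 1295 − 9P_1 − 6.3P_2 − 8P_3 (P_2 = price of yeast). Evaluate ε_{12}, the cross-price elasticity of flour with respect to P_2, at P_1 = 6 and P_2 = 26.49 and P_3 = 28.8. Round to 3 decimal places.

-0.198

At P_1 = 6 and P_2 = 26.49 and P_3 = 28.8: Q_1 = 843.713.
∂Q_1/∂P_2 = -6.3.
ε = (∂Q_1/∂P_2)(P_2/Q_1) = -6.3 × (26.49/843.713) ≈ -0.198.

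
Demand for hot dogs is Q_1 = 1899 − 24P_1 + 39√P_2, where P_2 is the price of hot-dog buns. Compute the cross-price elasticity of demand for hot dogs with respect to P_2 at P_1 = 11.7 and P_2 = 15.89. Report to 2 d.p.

At P_1 = 11.7 and P_2 = 15.89: Q_1 = 1773.663.
∂Q_1/∂P_2 = 39/(2√P_2) = 39/(2√15.89) = 4.8918.
ε = (∂Q_1/∂P_2)(P_2/Q_1) = 4.8918 × (15.89/1773.663) ≈ 0.04.
ε > 0: substitutes.

0.04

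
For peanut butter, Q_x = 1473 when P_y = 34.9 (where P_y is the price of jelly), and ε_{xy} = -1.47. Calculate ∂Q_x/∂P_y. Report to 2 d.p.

-62.04

ε = (∂Q_x/∂P_y)·(P_y/Q_x) ⇒ ∂Q_x/∂P_y = ε·Q_x/P_y = -1.47 × 1473/34.9 ≈ -62.04.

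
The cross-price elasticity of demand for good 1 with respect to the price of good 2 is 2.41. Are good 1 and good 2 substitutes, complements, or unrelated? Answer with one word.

substitutes

ε = 2.41 > 0, so a higher price of good 2 raises demand for good 1: substitutes.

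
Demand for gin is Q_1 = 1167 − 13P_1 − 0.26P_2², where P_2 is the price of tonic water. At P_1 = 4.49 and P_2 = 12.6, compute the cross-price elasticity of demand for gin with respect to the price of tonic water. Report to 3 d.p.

At P_1 = 4.49 and P_2 = 12.6: Q_1 = 1067.352.
∂Q_1/∂P_2 = -0.52P_2 = -0.52(12.6) = -6.5520.
ε = (∂Q_1/∂P_2)(P_2/Q_1) = -6.5520 × (12.6/1067.352) ≈ -0.077.
ε < 0: complements.

-0.077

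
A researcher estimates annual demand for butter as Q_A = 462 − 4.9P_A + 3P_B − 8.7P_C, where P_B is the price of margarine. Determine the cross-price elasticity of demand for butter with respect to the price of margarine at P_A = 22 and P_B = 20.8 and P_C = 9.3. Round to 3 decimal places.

0.186

At P_A = 22 and P_B = 20.8 and P_C = 9.3: Q_A = 335.69.
∂Q_A/∂P_B = 3.
ε = (∂Q_A/∂P_B)(P_B/Q_A) = 3 × (20.8/335.69) ≈ 0.186.
Since ε > 0, butter and margarine are substitutes.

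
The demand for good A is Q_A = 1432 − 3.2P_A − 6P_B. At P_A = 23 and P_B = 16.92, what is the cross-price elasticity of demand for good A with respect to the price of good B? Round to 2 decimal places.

At P_A = 23 and P_B = 16.92: Q_A = 1256.88.
∂Q_A/∂P_B = -6.
ε = (∂Q_A/∂P_B)(P_B/Q_A) = -6 × (16.92/1256.88) ≈ -0.08.
Since ε < 0, good A and good B are complements.

-0.08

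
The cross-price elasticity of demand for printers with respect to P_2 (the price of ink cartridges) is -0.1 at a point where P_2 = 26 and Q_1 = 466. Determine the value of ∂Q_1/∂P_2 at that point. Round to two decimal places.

ε = (∂Q_1/∂P_2)·(P_2/Q_1) ⇒ ∂Q_1/∂P_2 = ε·Q_1/P_2 = -0.1 × 466/26 ≈ -1.79.

-1.79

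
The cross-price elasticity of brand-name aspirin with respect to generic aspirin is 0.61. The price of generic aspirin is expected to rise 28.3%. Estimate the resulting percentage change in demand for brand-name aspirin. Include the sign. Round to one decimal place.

17.3%

%ΔQ ≈ ε × %ΔP of generic aspirin = 0.61 × (28.3%) = 17.3%.
Demand for brand-name aspirin rises by about 17.3%.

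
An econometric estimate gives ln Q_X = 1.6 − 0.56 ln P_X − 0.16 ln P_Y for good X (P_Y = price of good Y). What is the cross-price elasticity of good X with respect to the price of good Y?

-0.16

In a log-linear (constant-elasticity) demand function, the coefficient on ln P_Y is the cross-price elasticity.
ε = -0.16. Negative, so good X and good Y are complements.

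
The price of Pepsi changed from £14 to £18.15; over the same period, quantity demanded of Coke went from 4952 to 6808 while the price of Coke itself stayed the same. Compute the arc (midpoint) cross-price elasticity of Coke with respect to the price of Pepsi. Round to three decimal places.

ΔQ_A = 6808 − 4952 = 1856; ΔP_B = 18.15 − 14 = 4.15.
Midpoints: Q̄_A = 5880.0, P̄_B = 16.07.
ε = (ΔQ_A/Q̄_A)/(ΔP_B/P̄_B) = (1856/5880.0)/(4.15/16.07) ≈ 1.223.

1.223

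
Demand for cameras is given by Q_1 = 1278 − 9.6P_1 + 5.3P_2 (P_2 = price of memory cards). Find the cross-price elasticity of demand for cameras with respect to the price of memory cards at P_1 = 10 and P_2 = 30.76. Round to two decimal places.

0.12

At P_1 = 10 and P_2 = 30.76: Q_1 = 1345.028.
∂Q_1/∂P_2 = 5.3.
ε = (∂Q_1/∂P_2)(P_2/Q_1) = 5.3 × (30.76/1345.028) ≈ 0.12.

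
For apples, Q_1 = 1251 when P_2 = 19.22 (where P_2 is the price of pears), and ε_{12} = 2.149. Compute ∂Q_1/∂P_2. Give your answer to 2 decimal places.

ε = (∂Q_1/∂P_2)·(P_2/Q_1) ⇒ ∂Q_1/∂P_2 = ε·Q_1/P_2 = 2.149 × 1251/19.22 ≈ 139.88.

139.88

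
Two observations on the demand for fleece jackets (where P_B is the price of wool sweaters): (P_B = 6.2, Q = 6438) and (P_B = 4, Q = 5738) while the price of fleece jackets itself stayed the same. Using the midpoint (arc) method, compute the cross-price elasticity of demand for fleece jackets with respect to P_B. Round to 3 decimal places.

ΔQ_A = 5738 − 6438 = -700; ΔP_B = 4 − 6.2 = -2.2.
Midpoints: Q̄_A = 6088.0, P̄_B = 5.10.
ε = (ΔQ_A/Q̄_A)/(ΔP_B/P̄_B) = (-700/6088.0)/(-2.2/5.10) ≈ 0.267.

0.267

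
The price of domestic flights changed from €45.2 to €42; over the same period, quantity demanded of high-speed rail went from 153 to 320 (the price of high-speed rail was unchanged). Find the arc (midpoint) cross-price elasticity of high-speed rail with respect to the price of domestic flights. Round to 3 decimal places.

-9.621

ΔQ_A = 320 − 153 = 167; ΔP_B = 42 − 45.2 = -3.2.
Midpoints: Q̄_A = 236.5, P̄_B = 43.60.
ε = (ΔQ_A/Q̄_A)/(ΔP_B/P̄_B) = (167/236.5)/(-3.2/43.60) ≈ -9.621.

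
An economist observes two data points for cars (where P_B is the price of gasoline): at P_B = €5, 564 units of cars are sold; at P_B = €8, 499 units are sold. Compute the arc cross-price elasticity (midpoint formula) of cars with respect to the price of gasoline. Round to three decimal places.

ΔQ_A = 499 − 564 = -65; ΔP_B = 8 − 5 = 3.
Midpoints: Q̄_A = 531.5, P̄_B = 6.50.
ε = (ΔQ_A/Q̄_A)/(ΔP_B/P̄_B) = (-65/531.5)/(3/6.50) ≈ -0.265.
ε < 0: cars and gasoline are complements.

-0.265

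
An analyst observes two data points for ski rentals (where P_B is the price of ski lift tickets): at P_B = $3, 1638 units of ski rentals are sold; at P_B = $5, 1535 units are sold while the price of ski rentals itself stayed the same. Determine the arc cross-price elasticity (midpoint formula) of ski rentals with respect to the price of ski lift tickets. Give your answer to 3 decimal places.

ΔQ_A = 1535 − 1638 = -103; ΔP_B = 5 − 3 = 2.
Midpoints: Q̄_A = 1586.5, P̄_B = 4.00.
ε = (ΔQ_A/Q̄_A)/(ΔP_B/P̄_B) = (-103/1586.5)/(2/4.00) ≈ -0.130.

-0.130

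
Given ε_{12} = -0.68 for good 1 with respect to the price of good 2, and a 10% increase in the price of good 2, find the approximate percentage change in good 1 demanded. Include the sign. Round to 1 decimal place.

%ΔQ ≈ ε × %ΔP of good 2 = -0.68 × (10%) = -6.8%.
Demand for good 1 falls by about 6.8%.

-6.8%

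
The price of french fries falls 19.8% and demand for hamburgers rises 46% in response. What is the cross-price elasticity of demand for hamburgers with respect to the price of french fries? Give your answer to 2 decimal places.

-2.32

ε = (%ΔQ of hamburgers) / (%ΔP of french fries) = (46%) / (-19.8%) ≈ -2.32.
Negative cross-price elasticity: complements.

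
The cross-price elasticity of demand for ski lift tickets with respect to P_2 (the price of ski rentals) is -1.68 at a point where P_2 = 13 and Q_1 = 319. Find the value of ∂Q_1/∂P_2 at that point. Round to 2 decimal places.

-41.22

ε = (∂Q_1/∂P_2)·(P_2/Q_1) ⇒ ∂Q_1/∂P_2 = ε·Q_1/P_2 = -1.68 × 319/13 ≈ -41.22.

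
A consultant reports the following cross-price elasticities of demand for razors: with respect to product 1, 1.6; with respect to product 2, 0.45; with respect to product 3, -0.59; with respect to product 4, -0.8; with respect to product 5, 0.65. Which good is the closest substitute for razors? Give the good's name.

Substitutes have ε > 0. Among the positive values, 1.6 (product 1) is largest.

product 1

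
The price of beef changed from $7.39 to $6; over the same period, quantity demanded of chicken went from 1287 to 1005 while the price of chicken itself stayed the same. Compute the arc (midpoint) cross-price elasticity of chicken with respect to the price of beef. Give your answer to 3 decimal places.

1.185

ΔQ_A = 1005 − 1287 = -282; ΔP_B = 6 − 7.39 = -1.39.
Midpoints: Q̄_A = 1146.0, P̄_B = 6.70.
ε = (ΔQ_A/Q̄_A)/(ΔP_B/P̄_B) = (-282/1146.0)/(-1.39/6.70) ≈ 1.185.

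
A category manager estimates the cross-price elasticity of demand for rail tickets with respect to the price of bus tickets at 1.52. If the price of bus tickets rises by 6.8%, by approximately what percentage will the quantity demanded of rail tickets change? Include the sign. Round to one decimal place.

10.3%

%ΔQ ≈ ε × %ΔP of bus tickets = 1.52 × (6.8%) = 10.3%.
Demand for rail tickets rises by about 10.3%.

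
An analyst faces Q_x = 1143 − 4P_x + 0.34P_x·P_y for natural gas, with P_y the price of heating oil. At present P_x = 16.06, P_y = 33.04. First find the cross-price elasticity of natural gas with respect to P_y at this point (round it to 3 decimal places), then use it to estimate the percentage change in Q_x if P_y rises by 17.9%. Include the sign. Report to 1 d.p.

2.6%

At P_x = 16.06, P_y = 33.04: Q_x = 1259.172.
∂Q_x/∂P_y = 0.34P_x = 5.4604.
ε = (∂Q_x/∂P_y)(P_y/Q_x) = 5.4604 × 33.04/1259.172 ≈ 0.143.
%ΔQ_x ≈ ε × %ΔP_y = 0.143 × (17.9%) = 2.6%.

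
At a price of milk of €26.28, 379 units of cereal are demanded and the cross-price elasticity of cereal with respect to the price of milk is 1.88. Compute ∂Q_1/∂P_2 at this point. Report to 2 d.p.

ε = (∂Q_1/∂P_2)·(P_2/Q_1) ⇒ ∂Q_1/∂P_2 = ε·Q_1/P_2 = 1.88 × 379/26.28 ≈ 27.11.

27.11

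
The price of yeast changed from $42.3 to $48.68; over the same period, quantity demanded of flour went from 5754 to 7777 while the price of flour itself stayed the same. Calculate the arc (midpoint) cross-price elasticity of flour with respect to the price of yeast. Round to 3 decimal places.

ΔQ_A = 7777 − 5754 = 2023; ΔP_B = 48.68 − 42.3 = 6.38.
Midpoints: Q̄_A = 6765.5, P̄_B = 45.49.
ε = (ΔQ_A/Q̄_A)/(ΔP_B/P̄_B) = (2023/6765.5)/(6.38/45.49) ≈ 2.132.
ε > 0: flour and yeast are substitutes.

2.132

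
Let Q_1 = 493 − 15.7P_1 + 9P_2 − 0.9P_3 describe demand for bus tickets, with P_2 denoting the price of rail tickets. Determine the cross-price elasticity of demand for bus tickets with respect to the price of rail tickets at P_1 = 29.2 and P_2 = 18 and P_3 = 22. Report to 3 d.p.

0.916

At P_1 = 29.2 and P_2 = 18 and P_3 = 22: Q_1 = 176.76.
∂Q_1/∂P_2 = 9.
ε = (∂Q_1/∂P_2)(P_2/Q_1) = 9 × (18/176.76) ≈ 0.916.
Since ε > 0, bus tickets and rail tickets are substitutes.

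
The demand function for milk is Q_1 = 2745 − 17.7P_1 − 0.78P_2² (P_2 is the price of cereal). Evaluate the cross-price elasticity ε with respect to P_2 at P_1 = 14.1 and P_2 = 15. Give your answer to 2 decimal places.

At P_1 = 14.1 and P_2 = 15: Q_1 = 2319.93.
∂Q_1/∂P_2 = -1.56P_2 = -1.56(15) = -23.4000.
ε = (∂Q_1/∂P_2)(P_2/Q_1) = -23.4000 × (15/2319.93) ≈ -0.15.
ε < 0: complements.

-0.15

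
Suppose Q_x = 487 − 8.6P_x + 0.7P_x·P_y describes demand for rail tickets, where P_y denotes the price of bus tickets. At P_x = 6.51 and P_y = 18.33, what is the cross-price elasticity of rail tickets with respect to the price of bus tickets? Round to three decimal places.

At P_x = 6.51 and P_y = 18.33: Q_x = 514.544.
∂Q_x/∂P_y = 0.7P_x = 0.7(6.51) = 4.5570.
ε = (∂Q_x/∂P_y)(P_y/Q_x) = 4.5570 × (18.33/514.544) ≈ 0.162.
ε > 0: substitutes.

0.162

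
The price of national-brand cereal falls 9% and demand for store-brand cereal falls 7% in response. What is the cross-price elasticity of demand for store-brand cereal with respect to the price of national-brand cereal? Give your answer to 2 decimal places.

0.78

ε = (%ΔQ of store-brand cereal) / (%ΔP of national-brand cereal) = (-7%) / (-9%) ≈ 0.78.
Positive cross-price elasticity: substitutes.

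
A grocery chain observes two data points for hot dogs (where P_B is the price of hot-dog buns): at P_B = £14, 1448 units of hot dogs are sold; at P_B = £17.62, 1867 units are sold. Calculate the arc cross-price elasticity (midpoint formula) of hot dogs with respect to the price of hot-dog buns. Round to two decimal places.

ΔQ_A = 1867 − 1448 = 419; ΔP_B = 17.62 − 14 = 3.62.
Midpoints: Q̄_A = 1657.5, P̄_B = 15.81.
ε = (ΔQ_A/Q̄_A)/(ΔP_B/P̄_B) = (419/1657.5)/(3.62/15.81) ≈ 1.10.
ε > 0: hot dogs and hot-dog buns are substitutes.

1.10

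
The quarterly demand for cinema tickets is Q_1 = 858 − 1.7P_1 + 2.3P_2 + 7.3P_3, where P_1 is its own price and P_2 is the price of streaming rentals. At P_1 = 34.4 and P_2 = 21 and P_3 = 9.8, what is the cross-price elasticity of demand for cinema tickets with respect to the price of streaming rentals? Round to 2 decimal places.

0.05

At P_1 = 34.4 and P_2 = 21 and P_3 = 9.8: Q_1 = 919.36.
∂Q_1/∂P_2 = 2.3.
ε = (∂Q_1/∂P_2)(P_2/Q_1) = 2.3 × (21/919.36) ≈ 0.05.
Since ε > 0, cinema tickets and streaming rentals are substitutes.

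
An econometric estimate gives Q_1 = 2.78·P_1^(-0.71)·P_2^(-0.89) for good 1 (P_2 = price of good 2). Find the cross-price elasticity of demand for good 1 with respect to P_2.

In a log-linear (constant-elasticity) demand function, the coefficient on the exponent of P_2 is the cross-price elasticity.
ε = -0.89. Negative, so good 1 and good 2 are complements.

-0.89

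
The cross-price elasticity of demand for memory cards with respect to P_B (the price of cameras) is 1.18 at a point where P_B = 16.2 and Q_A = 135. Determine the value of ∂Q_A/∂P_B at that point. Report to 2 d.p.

ε = (∂Q_A/∂P_B)·(P_B/Q_A) ⇒ ∂Q_A/∂P_B = ε·Q_A/P_B = 1.18 × 135/16.2 ≈ 9.83.

9.83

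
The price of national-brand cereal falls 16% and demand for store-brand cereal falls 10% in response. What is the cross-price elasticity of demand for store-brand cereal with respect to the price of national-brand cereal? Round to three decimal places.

ε = (%ΔQ of store-brand cereal) / (%ΔP of national-brand cereal) = (-10%) / (-16%) ≈ 0.625.
Positive cross-price elasticity: substitutes.

0.625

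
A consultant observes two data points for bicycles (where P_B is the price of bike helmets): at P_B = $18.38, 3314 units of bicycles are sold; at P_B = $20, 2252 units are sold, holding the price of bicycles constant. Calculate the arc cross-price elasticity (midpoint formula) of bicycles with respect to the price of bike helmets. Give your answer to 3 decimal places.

-4.520

ΔQ_A = 2252 − 3314 = -1062; ΔP_B = 20 − 18.38 = 1.62.
Midpoints: Q̄_A = 2783.0, P̄_B = 19.19.
ε = (ΔQ_A/Q̄_A)/(ΔP_B/P̄_B) = (-1062/2783.0)/(1.62/19.19) ≈ -4.520.
ε < 0: bicycles and bike helmets are complements.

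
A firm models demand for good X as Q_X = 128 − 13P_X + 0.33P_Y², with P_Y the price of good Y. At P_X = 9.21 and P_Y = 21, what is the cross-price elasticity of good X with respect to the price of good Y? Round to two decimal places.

At P_X = 9.21 and P_Y = 21: Q_X = 153.8.
∂Q_X/∂P_Y = 0.66P_Y = 0.66(21) = 13.8600.
ε = (∂Q_X/∂P_Y)(P_Y/Q_X) = 13.8600 × (21/153.8) ≈ 1.89.

1.89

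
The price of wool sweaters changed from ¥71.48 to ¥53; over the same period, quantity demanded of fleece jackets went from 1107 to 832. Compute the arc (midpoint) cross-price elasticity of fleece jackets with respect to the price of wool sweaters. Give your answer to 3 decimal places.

ΔQ_A = 832 − 1107 = -275; ΔP_B = 53 − 71.48 = -18.48.
Midpoints: Q̄_A = 969.5, P̄_B = 62.24.
ε = (ΔQ_A/Q̄_A)/(ΔP_B/P̄_B) = (-275/969.5)/(-18.48/62.24) ≈ 0.955.

0.955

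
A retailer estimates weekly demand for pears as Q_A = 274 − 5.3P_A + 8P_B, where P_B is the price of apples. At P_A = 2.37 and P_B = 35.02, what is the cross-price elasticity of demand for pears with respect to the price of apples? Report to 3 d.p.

At P_A = 2.37 and P_B = 35.02: Q_A = 541.599.
∂Q_A/∂P_B = 8.
ε = (∂Q_A/∂P_B)(P_B/Q_A) = 8 × (35.02/541.599) ≈ 0.517.
Since ε > 0, pears and apples are substitutes.

0.517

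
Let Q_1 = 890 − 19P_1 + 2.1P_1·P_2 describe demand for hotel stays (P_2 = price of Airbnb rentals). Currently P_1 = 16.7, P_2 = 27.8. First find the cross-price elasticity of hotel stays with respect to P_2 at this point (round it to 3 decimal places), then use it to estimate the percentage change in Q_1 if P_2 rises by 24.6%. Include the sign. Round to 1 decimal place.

At P_1 = 16.7, P_2 = 27.8: Q_1 = 1547.646.
∂Q_1/∂P_2 = 2.1P_1 = 35.0700.
ε = (∂Q_1/∂P_2)(P_2/Q_1) = 35.0700 × 27.8/1547.646 ≈ 0.630.
%ΔQ_1 ≈ ε × %ΔP_2 = 0.630 × (24.6%) = 15.5%.

15.5%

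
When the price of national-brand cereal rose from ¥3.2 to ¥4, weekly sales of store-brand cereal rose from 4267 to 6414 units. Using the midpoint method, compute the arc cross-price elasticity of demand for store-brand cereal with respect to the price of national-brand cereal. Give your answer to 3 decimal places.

ΔQ_A = 6414 − 4267 = 2147; ΔP_B = 4 − 3.2 = 0.8.
Midpoints: Q̄_A = 5340.5, P̄_B = 3.60.
ε = (ΔQ_A/Q̄_A)/(ΔP_B/P̄_B) = (2147/5340.5)/(0.8/3.60) ≈ 1.809.

1.809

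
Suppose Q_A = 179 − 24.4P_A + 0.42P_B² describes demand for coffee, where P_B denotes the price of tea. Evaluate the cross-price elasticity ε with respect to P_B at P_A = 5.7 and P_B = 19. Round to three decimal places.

1.583

At P_A = 5.7 and P_B = 19: Q_A = 191.54.
∂Q_A/∂P_B = 0.84P_B = 0.84(19) = 15.9600.
ε = (∂Q_A/∂P_B)(P_B/Q_A) = 15.9600 × (19/191.54) ≈ 1.583.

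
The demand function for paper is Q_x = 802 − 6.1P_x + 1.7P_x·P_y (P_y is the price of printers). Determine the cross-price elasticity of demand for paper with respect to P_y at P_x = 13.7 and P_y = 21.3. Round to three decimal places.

At P_x = 13.7 and P_y = 21.3: Q_x = 1214.507.
∂Q_x/∂P_y = 1.7P_x = 1.7(13.7) = 23.2900.
ε = (∂Q_x/∂P_y)(P_y/Q_x) = 23.2900 × (21.3/1214.507) ≈ 0.408.
ε > 0: substitutes.

0.408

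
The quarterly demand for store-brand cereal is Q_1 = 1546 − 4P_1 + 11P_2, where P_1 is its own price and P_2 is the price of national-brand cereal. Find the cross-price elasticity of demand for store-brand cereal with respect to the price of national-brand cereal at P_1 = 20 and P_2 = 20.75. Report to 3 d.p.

0.135

At P_1 = 20 and P_2 = 20.75: Q_1 = 1694.25.
∂Q_1/∂P_2 = 11.
ε = (∂Q_1/∂P_2)(P_2/Q_1) = 11 × (20.75/1694.25) ≈ 0.135.
Since ε > 0, store-brand cereal and national-brand cereal are substitutes.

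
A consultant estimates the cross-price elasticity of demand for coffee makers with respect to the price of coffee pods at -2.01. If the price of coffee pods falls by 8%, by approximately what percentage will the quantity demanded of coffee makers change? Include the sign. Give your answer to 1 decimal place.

%ΔQ ≈ ε × %ΔP of coffee pods = -2.01 × (-8%) = 16.1%.
Demand for coffee makers rises by about 16.1%.

16.1%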